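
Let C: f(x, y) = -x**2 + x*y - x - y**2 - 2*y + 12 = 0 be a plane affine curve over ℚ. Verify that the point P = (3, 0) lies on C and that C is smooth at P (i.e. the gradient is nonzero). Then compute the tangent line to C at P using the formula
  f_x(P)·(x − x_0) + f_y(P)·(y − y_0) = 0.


Tangent line at P: -7*x + y + 21 = 0.

Step 1: f(3, 0) = 0, so P lies on C.
Step 2: partial derivatives
  f_x(x, y) = -2*x + y - 1, f_y(x, y) = x - 2*y - 2.
  f_x(P) = -7, f_y(P) = 1 (gradient nonzero, so P is smooth).
Step 3: tangent line at P: -7·(x − 3) + 1·(y − 0) = 0.
Expanding: -7*x + y + 21 = 0.


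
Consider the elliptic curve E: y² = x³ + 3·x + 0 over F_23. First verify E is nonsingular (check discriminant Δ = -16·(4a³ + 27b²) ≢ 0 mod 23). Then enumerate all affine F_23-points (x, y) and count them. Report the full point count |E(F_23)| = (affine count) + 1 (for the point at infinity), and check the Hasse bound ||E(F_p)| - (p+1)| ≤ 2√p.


Affine points = {(0, 0), (1, 2), (1, 21), (3, 6), (3, 17), (5, 5), (5, 18), (6, 2), (6, 21), (10, 8), (10, 15), (12, 4), (12, 19), (14, 7), (14, 16), (15, 4), (15, 19), (16, 2), (16, 21), (19, 4), (19, 19), (21, 3), (21, 20)}; affine count = 23; |E(F_23)| = 24.

Discriminant check: Δ ∝ 4a³ + 27b² = 4·3³ + 27·0² = 4·27 + 27·0 ≡ 16 (mod 23). Nonzero ⇒ E is nonsingular.
For each x ∈ F_23, compute rhs = x³ + 3·x + 0 mod 23, then count y ∈ F_23 with y² ≡ rhs.
  x = 0: rhs = 0, matching y values: 0 (1 points).
  x = 1: rhs = 4, matching y values: 2, 21 (2 points).
  x = 2: rhs = 14, matching y values: none (0 points).
  x = 3: rhs = 13, matching y values: 6, 17 (2 points).
  x = 4: rhs = 7, matching y values: none (0 points).
  x = 5: rhs = 2, matching y values: 5, 18 (2 points).
  x = 6: rhs = 4, matching y values: 2, 21 (2 points).
  x = 7: rhs = 19, matching y values: none (0 points).
  x = 8: rhs = 7, matching y values: none (0 points).
  x = 9: rhs = 20, matching y values: none (0 points).
  x = 10: rhs = 18, matching y values: 8, 15 (2 points).
  x = 11: rhs = 7, matching y values: none (0 points).
  x = 12: rhs = 16, matching y values: 4, 19 (2 points).
  x = 13: rhs = 5, matching y values: none (0 points).
  x = 14: rhs = 3, matching y values: 7, 16 (2 points).
  x = 15: rhs = 16, matching y values: 4, 19 (2 points).
  x = 16: rhs = 4, matching y values: 2, 21 (2 points).
  x = 17: rhs = 19, matching y values: none (0 points).
  x = 18: rhs = 21, matching y values: none (0 points).
  x = 19: rhs = 16, matching y values: 4, 19 (2 points).
  x = 20: rhs = 10, matching y values: none (0 points).
  x = 21: rhs = 9, matching y values: 3, 20 (2 points).
  x = 22: rhs = 19, matching y values: none (0 points).
Total affine count: 23.
Full point count |E(F_23)| = 23 + 1 = 24.
Hasse bound: |24 − (23+1)| = |0| = 0 ≤ 2√23 ≈ 9.5917 ✓.


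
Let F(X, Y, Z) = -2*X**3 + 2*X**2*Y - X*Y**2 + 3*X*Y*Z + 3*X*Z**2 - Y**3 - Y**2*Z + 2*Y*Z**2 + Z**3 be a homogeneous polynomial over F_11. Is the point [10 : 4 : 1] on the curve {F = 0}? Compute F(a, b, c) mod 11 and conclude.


F(10,4,1) ≡ 6 (mod 11); P is NOT on the curve.

Evaluate F(10, 4, 1) term-by-term (mod 11).
  -2*X**3 ↦ -2·1000·1·1 = -2000
  2*X**2*Y ↦ 2·100·4·1 = 800
  -X*Y**2 ↦ -1·10·16·1 = -160
  3*X*Y*Z ↦ 3·10·4·1 = 120
  3*X*Z**2 ↦ 3·10·1·1 = 30
  -Y**3 ↦ -1·1·64·1 = -64
  -Y**2*Z ↦ -1·1·16·1 = -16
  2*Y*Z**2 ↦ 2·1·4·1 = 8
  Z**3 ↦ 1·1·1·1 = 1
Sum: F(10, 4, 1) = (-2000) + (800) + (-160) + (120) + (30) + (-64) + (-16) + (8) + (1) = -1281.
Reducing mod 11: -1281 ≡ 6 (mod 11).
Since F(a, b, c) ≡ 6 ≠ 0 (mod 11), P does NOT lie on the curve.


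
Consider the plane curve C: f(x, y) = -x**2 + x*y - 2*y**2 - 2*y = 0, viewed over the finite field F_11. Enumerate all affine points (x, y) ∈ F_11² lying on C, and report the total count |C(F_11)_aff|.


Affine F_11-points: {(0, 0), (0, 10), (1, 2), (1, 3), (2, 3), (2, 8), (6, 5), (6, 8), (10, 5), (10, 10)}; count = 10.

For each of the 121 pairs (x, y) ∈ F_11², evaluate f(x, y) mod 11. Record the zeros.
  x = 0: [0↦0, 1↦7, 2↦10, 3↦9, 4↦4, 5↦6, 6↦4, 7↦9, 8↦10, 9↦7, 10↦0]  zeros at y ∈ {0, 10}
  x = 1: [0↦10, 1↦7, 2↦0, 3↦0, 4↦7, 5↦10, 6↦9, 7↦4, 8↦6, 9↦4, 10↦9]  zeros at y ∈ {2, 3}
  x = 2: [0↦7, 1↦5, 2↦10, 3↦0, 4↦8, 5↦1, 6↦1, 7↦8, 8↦0, 9↦10, 10↦5]  zeros at y ∈ {3, 8}
  x = 3: [0↦2, 1↦1, 2↦7, 3↦9, 4↦7, 5↦1, 6↦2, 7↦10, 8↦3, 9↦3, 10↦10]  zeros at y ∈ ∅
  x = 4: [0↦6, 1↦6, 2↦2, 3↦5, 4↦4, 5↦10, 6↦1, 7↦10, 8↦4, 9↦5, 10↦2]  zeros at y ∈ ∅
  x = 5: [0↦8, 1↦9, 2↦6, 3↦10, 4↦10, 5↦6, 6↦9, 7↦8, 8↦3, 9↦5, 10↦3]  zeros at y ∈ ∅
  x = 6: [0↦8, 1↦10, 2↦8, 3↦2, 4↦3, 5↦0, 6↦4, 7↦4, 8↦0, 9↦3, 10↦2]  zeros at y ∈ {5, 8}
  x = 7: [0↦6, 1↦9, 2↦8, 3↦3, 4↦5, 5↦3, 6↦8, 7↦9, 8↦6, 9↦10, 10↦10]  zeros at y ∈ ∅
  x = 8: [0↦2, 1↦6, 2↦6, 3↦2, 4↦5, 5↦4, 6↦10, 7↦1, 8↦10, 9↦4, 10↦5]  zeros at y ∈ ∅
  x = 9: [0↦7, 1↦1, 2↦2, 3↦10, 4↦3, 5↦3, 6↦10, 7↦2, 8↦1, 9↦7, 10↦9]  zeros at y ∈ ∅
  x = 10: [0↦10, 1↦5, 2↦7, 3↦5, 4↦10, 5↦0, 6↦8, 7↦1, 8↦1, 9↦8, 10↦0]  zeros at y ∈ {5, 10}
Collecting zeros: affine points = {(0, 0), (0, 10), (1, 2), (1, 3), (2, 3), (2, 8), (6, 5), (6, 8), (10, 5), (10, 10)}.
Total count |C(F_11)_aff| = 10.


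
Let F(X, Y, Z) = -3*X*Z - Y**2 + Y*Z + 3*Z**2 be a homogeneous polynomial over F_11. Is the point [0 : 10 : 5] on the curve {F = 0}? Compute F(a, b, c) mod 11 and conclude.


F(0,10,5) ≡ 3 (mod 11); P is NOT on the curve.

Evaluate F(0, 10, 5) term-by-term (mod 11).
  -3*X*Z ↦ -3·0·1·5 = 0
  -Y**2 ↦ -1·1·100·1 = -100
  Y*Z ↦ 1·1·10·5 = 50
  3*Z**2 ↦ 3·1·1·25 = 75
Sum: F(0, 10, 5) = (0) + (-100) + (50) + (75) = 25.
Reducing mod 11: 25 ≡ 3 (mod 11).
Since F(a, b, c) ≡ 3 ≠ 0 (mod 11), P does NOT lie on the curve.


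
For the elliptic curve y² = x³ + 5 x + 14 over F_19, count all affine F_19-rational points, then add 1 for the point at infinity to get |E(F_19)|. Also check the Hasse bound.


Affine points = {(1, 1), (1, 18), (9, 3), (9, 16), (10, 0), (12, 4), (12, 15), (14, 4), (14, 15), (15, 5), (15, 14)}; affine count = 11; |E(F_19)| = 12.

Discriminant check: Δ ∝ 4a³ + 27b² = 4·5³ + 27·14² = 4·125 + 27·196 ≡ 16 (mod 19). Nonzero ⇒ E is nonsingular.
For each x ∈ F_19, compute rhs = x³ + 5·x + 14 mod 19, then count y ∈ F_19 with y² ≡ rhs.
  x = 0: rhs = 14, matching y values: none (0 points).
  x = 1: rhs = 1, matching y values: 1, 18 (2 points).
  x = 2: rhs = 13, matching y values: none (0 points).
  x = 3: rhs = 18, matching y values: none (0 points).
  x = 4: rhs = 3, matching y values: none (0 points).
  x = 5: rhs = 12, matching y values: none (0 points).
  x = 6: rhs = 13, matching y values: none (0 points).
  x = 7: rhs = 12, matching y values: none (0 points).
  x = 8: rhs = 15, matching y values: none (0 points).
  x = 9: rhs = 9, matching y values: 3, 16 (2 points).
  x = 10: rhs = 0, matching y values: 0 (1 points).
  x = 11: rhs = 13, matching y values: none (0 points).
  x = 12: rhs = 16, matching y values: 4, 15 (2 points).
  x = 13: rhs = 15, matching y values: none (0 points).
  x = 14: rhs = 16, matching y values: 4, 15 (2 points).
  x = 15: rhs = 6, matching y values: 5, 14 (2 points).
  x = 16: rhs = 10, matching y values: none (0 points).
  x = 17: rhs = 15, matching y values: none (0 points).
  x = 18: rhs = 8, matching y values: none (0 points).
Total affine count: 11.
Full point count |E(F_19)| = 11 + 1 = 12.
Hasse bound: |12 − (19+1)| = |-8| = 8 ≤ 2√19 ≈ 8.7178 ✓.


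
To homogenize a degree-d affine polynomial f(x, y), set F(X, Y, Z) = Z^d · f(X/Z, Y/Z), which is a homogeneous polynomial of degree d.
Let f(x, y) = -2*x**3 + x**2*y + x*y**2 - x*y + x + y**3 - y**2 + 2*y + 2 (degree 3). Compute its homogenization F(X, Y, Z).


F(X, Y, Z) = -2*X**3 + X**2*Y + X*Y**2 - X*Y*Z + X*Z**2 + Y**3 - Y**2*Z + 2*Y*Z**2 + 2*Z**3

deg(f) = 3.
Substitute x = X/Z, y = Y/Z into f, then multiply by Z^3.
  monomial -2·x^3·y^0 ↦ -2·X^3·Y^0·Z^0.
  monomial 1·x^2·y^1 ↦ 1·X^2·Y^1·Z^0.
  monomial 1·x^1·y^2 ↦ 1·X^1·Y^2·Z^0.
  monomial -1·x^1·y^1 ↦ -1·X^1·Y^1·Z^1.
  monomial 1·x^1·y^0 ↦ 1·X^1·Y^0·Z^2.
  monomial 1·x^0·y^3 ↦ 1·X^0·Y^3·Z^0.
  monomial -1·x^0·y^2 ↦ -1·X^0·Y^2·Z^1.
  monomial 2·x^0·y^1 ↦ 2·X^0·Y^1·Z^2.
  monomial 2·x^0·y^0 ↦ 2·X^0·Y^0·Z^3.
Collecting: F(X, Y, Z) = -2*X**3 + X**2*Y + X*Y**2 - X*Y*Z + X*Z**2 + Y**3 - Y**2*Z + 2*Y*Z**2 + 2*Z**3.


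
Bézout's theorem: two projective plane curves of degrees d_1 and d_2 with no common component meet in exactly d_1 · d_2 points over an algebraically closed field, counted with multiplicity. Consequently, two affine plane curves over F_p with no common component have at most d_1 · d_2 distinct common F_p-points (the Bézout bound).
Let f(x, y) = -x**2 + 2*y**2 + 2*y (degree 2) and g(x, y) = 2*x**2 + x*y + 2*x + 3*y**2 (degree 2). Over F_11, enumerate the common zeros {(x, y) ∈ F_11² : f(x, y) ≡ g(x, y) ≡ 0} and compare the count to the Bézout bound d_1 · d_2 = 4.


Common zeros: {(0, 0)}; count = 1; Bézout bound = 4.

deg(f) = 2, deg(g) = 2, so Bézout bound = 4.
Scan x ∈ F_11. For each x, list the y ∈ F_11 with f(x, y) ≡ 0 and those with g(x, y) ≡ 0 (mod 11); the common zeros in that column are the intersection.
  x = 0: f ≡ 0 at y ∈ {0, 10}; g ≡ 0 at y ∈ {0}; common: {0}.
  x = 1: f ≡ 0 at y ∈ {2, 8}; g ≡ 0 at y ∈ ∅; common: ∅.
  x = 2: f ≡ 0 at y ∈ {1, 9}; g ≡ 0 at y ∈ {6, 8}; common: ∅.
  x = 3: f ≡ 0 at y ∈ ∅; g ≡ 0 at y ∈ ∅; common: ∅.
  x = 4: f ≡ 0 at y ∈ {5}; g ≡ 0 at y ∈ {8, 9}; common: ∅.
  x = 5: f ≡ 0 at y ∈ ∅; g ≡ 0 at y ∈ {6, 7}; common: ∅.
  x = 6: f ≡ 0 at y ∈ ∅; g ≡ 0 at y ∈ ∅; common: ∅.
  x = 7: f ≡ 0 at y ∈ {5}; g ≡ 0 at y ∈ {7, 9}; common: ∅.
  x = 8: f ≡ 0 at y ∈ ∅; g ≡ 0 at y ∈ ∅; common: ∅.
  x = 9: f ≡ 0 at y ∈ {1, 9}; g ≡ 0 at y ∈ {4}; common: ∅.
  x = 10: f ≡ 0 at y ∈ {2, 8}; g ≡ 0 at y ∈ {0, 4}; common: ∅.
Collecting: common zeros = {(0, 0)}, so the count is 1.
Comparison with the Bézout bound: 1 ≤ 4 = deg(f)·deg(g), as expected for curves with no common component (the affine F_11-count falls short of the bound because intersections may lie at infinity, over extension fields, or carry multiplicity).


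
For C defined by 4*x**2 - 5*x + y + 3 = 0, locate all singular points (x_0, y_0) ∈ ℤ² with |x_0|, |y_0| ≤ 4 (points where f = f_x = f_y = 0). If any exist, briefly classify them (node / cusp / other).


No singular points in the scanned grid; C is smooth there.

Compute partial derivatives:
  f_x = 8*x - 5.
  f_y = 1.
f_y = 1 is a nonzero constant, so f_y never vanishes: no point (x, y) can satisfy f = f_x = f_y = 0. In particular no (x, y) ∈ {−4, ..., 4}² is singular; the curve is smooth.


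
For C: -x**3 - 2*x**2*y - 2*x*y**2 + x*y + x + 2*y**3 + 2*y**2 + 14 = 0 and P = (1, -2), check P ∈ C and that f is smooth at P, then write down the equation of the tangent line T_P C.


Tangent line at P: -4*x + 23*y + 50 = 0.

Step 1: f(1, -2) = 0, so P lies on C.
Step 2: partial derivatives
  f_x(x, y) = -3*x**2 - 4*x*y - 2*y**2 + y + 1, f_y(x, y) = -2*x**2 - 4*x*y + x + 6*y**2 + 4*y.
  f_x(P) = -4, f_y(P) = 23 (gradient nonzero, so P is smooth).
Step 3: tangent line at P: -4·(x − 1) + 23·(y − -2) = 0.
Expanding: -4*x + 23*y + 50 = 0.


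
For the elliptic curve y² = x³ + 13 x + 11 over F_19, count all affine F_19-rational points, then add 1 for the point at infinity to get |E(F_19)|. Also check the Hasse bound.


Affine points = {(0, 7), (0, 12), (1, 5), (1, 14), (2, 8), (2, 11), (3, 1), (3, 18), (5, 7), (5, 12), (6, 1), (6, 18), (8, 0), (10, 1), (10, 18), (14, 7), (14, 12), (15, 3), (15, 16), (18, 4), (18, 15)}; affine count = 21; |E(F_19)| = 22.

Discriminant check: Δ ∝ 4a³ + 27b² = 4·13³ + 27·11² = 4·2197 + 27·121 ≡ 9 (mod 19). Nonzero ⇒ E is nonsingular.
For each x ∈ F_19, compute rhs = x³ + 13·x + 11 mod 19, then count y ∈ F_19 with y² ≡ rhs.
  x = 0: rhs = 11, matching y values: 7, 12 (2 points).
  x = 1: rhs = 6, matching y values: 5, 14 (2 points).
  x = 2: rhs = 7, matching y values: 8, 11 (2 points).
  x = 3: rhs = 1, matching y values: 1, 18 (2 points).
  x = 4: rhs = 13, matching y values: none (0 points).
  x = 5: rhs = 11, matching y values: 7, 12 (2 points).
  x = 6: rhs = 1, matching y values: 1, 18 (2 points).
  x = 7: rhs = 8, matching y values: none (0 points).
  x = 8: rhs = 0, matching y values: 0 (1 points).
  x = 9: rhs = 2, matching y values: none (0 points).
  x = 10: rhs = 1, matching y values: 1, 18 (2 points).
  x = 11: rhs = 3, matching y values: none (0 points).
  x = 12: rhs = 14, matching y values: none (0 points).
  x = 13: rhs = 2, matching y values: none (0 points).
  x = 14: rhs = 11, matching y values: 7, 12 (2 points).
  x = 15: rhs = 9, matching y values: 3, 16 (2 points).
  x = 16: rhs = 2, matching y values: none (0 points).
  x = 17: rhs = 15, matching y values: none (0 points).
  x = 18: rhs = 16, matching y values: 4, 15 (2 points).
Total affine count: 21.
Full point count |E(F_19)| = 21 + 1 = 22.
Hasse bound: |22 − (19+1)| = |2| = 2 ≤ 2√19 ≈ 8.7178 ✓.


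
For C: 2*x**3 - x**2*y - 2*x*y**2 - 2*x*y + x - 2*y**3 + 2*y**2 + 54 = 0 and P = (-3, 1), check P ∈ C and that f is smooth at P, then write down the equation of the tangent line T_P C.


Tangent line at P: 57*x + 7*y + 164 = 0.

Step 1: f(-3, 1) = 0, so P lies on C.
Step 2: partial derivatives
  f_x(x, y) = 6*x**2 - 2*x*y - 2*y**2 - 2*y + 1, f_y(x, y) = -x**2 - 4*x*y - 2*x - 6*y**2 + 4*y.
  f_x(P) = 57, f_y(P) = 7 (gradient nonzero, so P is smooth).
Step 3: tangent line at P: 57·(x − -3) + 7·(y − 1) = 0.
Expanding: 57*x + 7*y + 164 = 0.


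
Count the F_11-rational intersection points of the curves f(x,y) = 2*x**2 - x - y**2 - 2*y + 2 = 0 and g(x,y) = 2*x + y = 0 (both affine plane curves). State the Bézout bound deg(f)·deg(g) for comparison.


Common zeros: {(2, 7), (5, 1)}; count = 2; Bézout bound = 2.

deg(f) = 2, deg(g) = 1, so Bézout bound = 2.
Scan x ∈ F_11. For each x, list the y ∈ F_11 with f(x, y) ≡ 0 and those with g(x, y) ≡ 0 (mod 11); the common zeros in that column are the intersection.
  x = 0: f ≡ 0 at y ∈ {4, 5}; g ≡ 0 at y ∈ {0}; common: ∅.
  x = 1: f ≡ 0 at y ∈ {1, 8}; g ≡ 0 at y ∈ {9}; common: ∅.
  x = 2: f ≡ 0 at y ∈ {2, 7}; g ≡ 0 at y ∈ {7}; common: {7}.
  x = 3: f ≡ 0 at y ∈ ∅; g ≡ 0 at y ∈ {5}; common: ∅.
  x = 4: f ≡ 0 at y ∈ {2, 7}; g ≡ 0 at y ∈ {3}; common: ∅.
  x = 5: f ≡ 0 at y ∈ {1, 8}; g ≡ 0 at y ∈ {1}; common: {1}.
  x = 6: f ≡ 0 at y ∈ {4, 5}; g ≡ 0 at y ∈ {10}; common: ∅.
  x = 7: f ≡ 0 at y ∈ ∅; g ≡ 0 at y ∈ {8}; common: ∅.
  x = 8: f ≡ 0 at y ∈ ∅; g ≡ 0 at y ∈ {6}; common: ∅.
  x = 9: f ≡ 0 at y ∈ ∅; g ≡ 0 at y ∈ {4}; common: ∅.
  x = 10: f ≡ 0 at y ∈ ∅; g ≡ 0 at y ∈ {2}; common: ∅.
Collecting: common zeros = {(2, 7), (5, 1)}, so the count is 2.
Comparison with the Bézout bound: 2 ≤ 2 = deg(f)·deg(g), as expected for curves with no common component (the bound is attained).


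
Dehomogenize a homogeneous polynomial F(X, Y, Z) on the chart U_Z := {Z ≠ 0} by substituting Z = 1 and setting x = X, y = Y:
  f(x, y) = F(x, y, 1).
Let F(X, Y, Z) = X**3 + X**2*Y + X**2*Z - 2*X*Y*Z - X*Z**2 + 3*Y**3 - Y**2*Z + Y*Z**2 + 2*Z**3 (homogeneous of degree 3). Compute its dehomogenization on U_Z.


f(x, y) = x**3 + x**2*y + x**2 - 2*x*y - x + 3*y**3 - y**2 + y + 2

On U_Z we set Z = 1. Each monomial c·X^i·Y^j·Z^k in F becomes c·x^i·y^j·1^k = c·x^i·y^j.
Substituting Z = 1: F(X, Y, 1) = x**3 + x**2*y + x**2 - 2*x*y - x + 3*y**3 - y**2 + y + 2.
Note: deg(f) ≤ deg(F) = 3; strict inequality happens when F is divisible by Z (lost terms).


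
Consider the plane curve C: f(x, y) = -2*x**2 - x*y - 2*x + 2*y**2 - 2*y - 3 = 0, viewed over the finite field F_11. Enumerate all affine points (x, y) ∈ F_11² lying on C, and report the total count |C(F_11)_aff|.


Affine F_11-points: {(2, 6), (2, 7), (5, 3), (5, 6), (6, 5), (6, 10), (7, 5), (8, 8), (9, 3), (9, 8), (10, 7), (10, 10)}; count = 12.

For each of the 121 pairs (x, y) ∈ F_11², evaluate f(x, y) mod 11. Record the zeros.
  x = 0: [0↦8, 1↦8, 2↦1, 3↦9, 4↦10, 5↦4, 6↦2, 7↦4, 8↦10, 9↦9, 10↦1]  zeros at y ∈ ∅
  x = 1: [0↦4, 1↦3, 2↦6, 3↦2, 4↦2, 5↦6, 6↦3, 7↦4, 8↦9, 9↦7, 10↦9]  zeros at y ∈ ∅
  x = 2: [0↦7, 1↦5, 2↦7, 3↦2, 4↦1, 5↦4, 6↦0, 7↦0, 8↦4, 9↦1, 10↦2]  zeros at y ∈ {6, 7}
  x = 3: [0↦6, 1↦3, 2↦4, 3↦9, 4↦7, 5↦9, 6↦4, 7↦3, 8↦6, 9↦2, 10↦2]  zeros at y ∈ ∅
  x = 4: [0↦1, 1↦8, 2↦8, 3↦1, 4↦9, 5↦10, 6↦4, 7↦2, 8↦4, 9↦10, 10↦9]  zeros at y ∈ ∅
  x = 5: [0↦3, 1↦9, 2↦8, 3↦0, 4↦7, 5↦7, 6↦0, 7↦8, 8↦9, 9↦3, 10↦1]  zeros at y ∈ {3, 6}
  x = 6: [0↦1, 1↦6, 2↦4, 3↦6, 4↦1, 5↦0, 6↦3, 7↦10, 8↦10, 9↦3, 10↦0]  zeros at y ∈ {5, 10}
  x = 7: [0↦6, 1↦10, 2↦7, 3↦8, 4↦2, 5↦0, 6↦2, 7↦8, 8↦7, 9↦10, 10↦6]  zeros at y ∈ {5}
  x = 8: [0↦7, 1↦10, 2↦6, 3↦6, 4↦10, 5↦7, 6↦8, 7↦2, 8↦0, 9↦2, 10↦8]  zeros at y ∈ {8}
  x = 9: [0↦4, 1↦6, 2↦1, 3↦0, 4↦3, 5↦10, 6↦10, 7↦3, 8↦0, 9↦1, 10↦6]  zeros at y ∈ {3, 8}
  x = 10: [0↦8, 1↦9, 2↦3, 3↦1, 4↦3, 5↦9, 6↦8, 7↦0, 8↦7, 9↦7, 10↦0]  zeros at y ∈ {7, 10}
Collecting zeros: affine points = {(2, 6), (2, 7), (5, 3), (5, 6), (6, 5), (6, 10), (7, 5), (8, 8), (9, 3), (9, 8), (10, 7), (10, 10)}.
Total count |C(F_11)_aff| = 12.


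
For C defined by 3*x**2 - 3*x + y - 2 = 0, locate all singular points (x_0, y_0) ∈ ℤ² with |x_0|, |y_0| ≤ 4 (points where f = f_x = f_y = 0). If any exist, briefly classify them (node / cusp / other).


No singular points in the scanned grid; C is smooth there.

Compute partial derivatives:
  f_x = 6*x - 3.
  f_y = 1.
f_y = 1 is a nonzero constant, so f_y never vanishes: no point (x, y) can satisfy f = f_x = f_y = 0. In particular no (x, y) ∈ {−4, ..., 4}² is singular; the curve is smooth.


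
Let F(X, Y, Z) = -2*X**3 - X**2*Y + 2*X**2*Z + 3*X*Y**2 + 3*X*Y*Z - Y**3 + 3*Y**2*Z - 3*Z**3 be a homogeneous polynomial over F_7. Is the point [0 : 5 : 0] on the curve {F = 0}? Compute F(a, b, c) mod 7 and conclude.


F(0,5,0) ≡ 1 (mod 7); P is NOT on the curve.

Evaluate F(0, 5, 0) term-by-term (mod 7).
  -2*X**3 ↦ -2·0·1·1 = 0
  -X**2*Y ↦ -1·0·5·1 = 0
  2*X**2*Z ↦ 2·0·1·0 = 0
  3*X*Y**2 ↦ 3·0·25·1 = 0
  3*X*Y*Z ↦ 3·0·5·0 = 0
  -Y**3 ↦ -1·1·125·1 = -125
  3*Y**2*Z ↦ 3·1·25·0 = 0
  -3*Z**3 ↦ -3·1·1·0 = 0
Sum: F(0, 5, 0) = (0) + (0) + (0) + (0) + (0) + (-125) + (0) + (0) = -125.
Reducing mod 7: -125 ≡ 1 (mod 7).
Since F(a, b, c) ≡ 1 ≠ 0 (mod 7), P does NOT lie on the curve.


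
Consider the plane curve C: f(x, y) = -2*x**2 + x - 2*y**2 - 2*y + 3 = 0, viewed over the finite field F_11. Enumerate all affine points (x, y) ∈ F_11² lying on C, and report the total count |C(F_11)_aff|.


Affine F_11-points: {(1, 3), (1, 7), (5, 3), (5, 7), (7, 0), (7, 10), (8, 1), (8, 9), (9, 1), (9, 9), (10, 0), (10, 10)}; count = 12.

For each of the 121 pairs (x, y) ∈ F_11², evaluate f(x, y) mod 11. Record the zeros.
  x = 0: [0↦3, 1↦10, 2↦2, 3↦1, 4↦7, 5↦9, 6↦7, 7↦1, 8↦2, 9↦10, 10↦3]  zeros at y ∈ ∅
  x = 1: [0↦2, 1↦9, 2↦1, 3↦0, 4↦6, 5↦8, 6↦6, 7↦0, 8↦1, 9↦9, 10↦2]  zeros at y ∈ {3, 7}
  x = 2: [0↦8, 1↦4, 2↦7, 3↦6, 4↦1, 5↦3, 6↦1, 7↦6, 8↦7, 9↦4, 10↦8]  zeros at y ∈ ∅
  x = 3: [0↦10, 1↦6, 2↦9, 3↦8, 4↦3, 5↦5, 6↦3, 7↦8, 8↦9, 9↦6, 10↦10]  zeros at y ∈ ∅
  x = 4: [0↦8, 1↦4, 2↦7, 3↦6, 4↦1, 5↦3, 6↦1, 7↦6, 8↦7, 9↦4, 10↦8]  zeros at y ∈ ∅
  x = 5: [0↦2, 1↦9, 2↦1, 3↦0, 4↦6, 5↦8, 6↦6, 7↦0, 8↦1, 9↦9, 10↦2]  zeros at y ∈ {3, 7}
  x = 6: [0↦3, 1↦10, 2↦2, 3↦1, 4↦7, 5↦9, 6↦7, 7↦1, 8↦2, 9↦10, 10↦3]  zeros at y ∈ ∅
  x = 7: [0↦0, 1↦7, 2↦10, 3↦9, 4↦4, 5↦6, 6↦4, 7↦9, 8↦10, 9↦7, 10↦0]  zeros at y ∈ {0, 10}
  x = 8: [0↦4, 1↦0, 2↦3, 3↦2, 4↦8, 5↦10, 6↦8, 7↦2, 8↦3, 9↦0, 10↦4]  zeros at y ∈ {1, 9}
  x = 9: [0↦4, 1↦0, 2↦3, 3↦2, 4↦8, 5↦10, 6↦8, 7↦2, 8↦3, 9↦0, 10↦4]  zeros at y ∈ {1, 9}
  x = 10: [0↦0, 1↦7, 2↦10, 3↦9, 4↦4, 5↦6, 6↦4, 7↦9, 8↦10, 9↦7, 10↦0]  zeros at y ∈ {0, 10}
Collecting zeros: affine points = {(1, 3), (1, 7), (5, 3), (5, 7), (7, 0), (7, 10), (8, 1), (8, 9), (9, 1), (9, 9), (10, 0), (10, 10)}.
Total count |C(F_11)_aff| = 12.


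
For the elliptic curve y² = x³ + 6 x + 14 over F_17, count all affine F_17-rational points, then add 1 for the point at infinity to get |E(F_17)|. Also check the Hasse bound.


Affine points = {(1, 2), (1, 15), (2, 0), (3, 5), (3, 12), (4, 0), (5, 4), (5, 13), (7, 5), (7, 12), (8, 8), (8, 9), (9, 7), (9, 10), (11, 0)}; affine count = 15; |E(F_17)| = 16.

Discriminant check: Δ ∝ 4a³ + 27b² = 4·6³ + 27·14² = 4·216 + 27·196 ≡ 2 (mod 17). Nonzero ⇒ E is nonsingular.
For each x ∈ F_17, compute rhs = x³ + 6·x + 14 mod 17, then count y ∈ F_17 with y² ≡ rhs.
  x = 0: rhs = 14, matching y values: none (0 points).
  x = 1: rhs = 4, matching y values: 2, 15 (2 points).
  x = 2: rhs = 0, matching y values: 0 (1 points).
  x = 3: rhs = 8, matching y values: 5, 12 (2 points).
  x = 4: rhs = 0, matching y values: 0 (1 points).
  x = 5: rhs = 16, matching y values: 4, 13 (2 points).
  x = 6: rhs = 11, matching y values: none (0 points).
  x = 7: rhs = 8, matching y values: 5, 12 (2 points).
  x = 8: rhs = 13, matching y values: 8, 9 (2 points).
  x = 9: rhs = 15, matching y values: 7, 10 (2 points).
  x = 10: rhs = 3, matching y values: none (0 points).
  x = 11: rhs = 0, matching y values: 0 (1 points).
  x = 12: rhs = 12, matching y values: none (0 points).
  x = 13: rhs = 11, matching y values: none (0 points).
  x = 14: rhs = 3, matching y values: none (0 points).
  x = 15: rhs = 11, matching y values: none (0 points).
  x = 16: rhs = 7, matching y values: none (0 points).
Total affine count: 15.
Full point count |E(F_17)| = 15 + 1 = 16.
Hasse bound: |16 − (17+1)| = |-2| = 2 ≤ 2√17 ≈ 8.2462 ✓.


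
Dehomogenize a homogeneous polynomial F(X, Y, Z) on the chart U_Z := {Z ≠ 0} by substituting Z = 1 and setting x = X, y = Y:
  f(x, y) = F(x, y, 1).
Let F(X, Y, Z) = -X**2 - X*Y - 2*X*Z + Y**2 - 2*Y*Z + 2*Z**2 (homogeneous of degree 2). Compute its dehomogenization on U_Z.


f(x, y) = -x**2 - x*y - 2*x + y**2 - 2*y + 2

On U_Z we set Z = 1. Each monomial c·X^i·Y^j·Z^k in F becomes c·x^i·y^j·1^k = c·x^i·y^j.
Substituting Z = 1: F(X, Y, 1) = -x**2 - x*y - 2*x + y**2 - 2*y + 2.
Note: deg(f) ≤ deg(F) = 2; strict inequality happens when F is divisible by Z (lost terms).


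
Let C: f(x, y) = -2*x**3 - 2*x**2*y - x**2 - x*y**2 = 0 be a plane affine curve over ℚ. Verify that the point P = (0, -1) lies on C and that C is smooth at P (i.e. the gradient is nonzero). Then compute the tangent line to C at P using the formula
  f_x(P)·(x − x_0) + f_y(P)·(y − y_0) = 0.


Tangent line at P: -x = 0.

Step 1: f(0, -1) = 0, so P lies on C.
Step 2: partial derivatives
  f_x(x, y) = -6*x**2 - 4*x*y - 2*x - y**2, f_y(x, y) = -2*x**2 - 2*x*y.
  f_x(P) = -1, f_y(P) = 0 (gradient nonzero, so P is smooth).
Step 3: tangent line at P: -1·(x − 0) + 0·(y − -1) = 0.
Expanding: -x = 0.


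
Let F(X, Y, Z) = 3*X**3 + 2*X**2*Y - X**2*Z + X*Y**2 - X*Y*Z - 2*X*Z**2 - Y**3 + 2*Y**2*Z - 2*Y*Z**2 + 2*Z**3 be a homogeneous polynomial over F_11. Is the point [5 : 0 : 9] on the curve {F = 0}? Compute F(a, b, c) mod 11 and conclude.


F(5,0,9) ≡ 6 (mod 11); P is NOT on the curve.

Evaluate F(5, 0, 9) term-by-term (mod 11).
  3*X**3 ↦ 3·125·1·1 = 375
  2*X**2*Y ↦ 2·25·0·1 = 0
  -X**2*Z ↦ -1·25·1·9 = -225
  X*Y**2 ↦ 1·5·0·1 = 0
  -X*Y*Z ↦ -1·5·0·9 = 0
  -2*X*Z**2 ↦ -2·5·1·81 = -810
  -Y**3 ↦ -1·1·0·1 = 0
  2*Y**2*Z ↦ 2·1·0·9 = 0
  -2*Y*Z**2 ↦ -2·1·0·81 = 0
  2*Z**3 ↦ 2·1·1·729 = 1458
Sum: F(5, 0, 9) = (375) + (0) + (-225) + (0) + (0) + (-810) + (0) + (0) + (0) + (1458) = 798.
Reducing mod 11: 798 ≡ 6 (mod 11).
Since F(a, b, c) ≡ 6 ≠ 0 (mod 11), P does NOT lie on the curve.


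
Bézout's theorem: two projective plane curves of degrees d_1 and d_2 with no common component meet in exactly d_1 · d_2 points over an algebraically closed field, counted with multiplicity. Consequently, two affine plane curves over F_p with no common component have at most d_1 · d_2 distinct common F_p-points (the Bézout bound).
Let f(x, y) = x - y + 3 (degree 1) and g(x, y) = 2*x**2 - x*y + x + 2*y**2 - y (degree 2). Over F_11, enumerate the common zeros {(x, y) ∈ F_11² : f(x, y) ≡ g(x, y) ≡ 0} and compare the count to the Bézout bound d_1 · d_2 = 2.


Common zeros: {(4, 7)}; count = 1; Bézout bound = 2.

deg(f) = 1, deg(g) = 2, so Bézout bound = 2.
Scan x ∈ F_11. For each x, list the y ∈ F_11 with f(x, y) ≡ 0 and those with g(x, y) ≡ 0 (mod 11); the common zeros in that column are the intersection.
  x = 0: f ≡ 0 at y ∈ {3}; g ≡ 0 at y ∈ {0, 6}; common: ∅.
  x = 1: f ≡ 0 at y ∈ {4}; g ≡ 0 at y ∈ ∅; common: ∅.
  x = 2: f ≡ 0 at y ∈ {5}; g ≡ 0 at y ∈ ∅; common: ∅.
  x = 3: f ≡ 0 at y ∈ {6}; g ≡ 0 at y ∈ ∅; common: ∅.
  x = 4: f ≡ 0 at y ∈ {7}; g ≡ 0 at y ∈ {1, 7}; common: {7}.
  x = 5: f ≡ 0 at y ∈ {8}; g ≡ 0 at y ∈ {0, 3}; common: ∅.
  x = 6: f ≡ 0 at y ∈ {9}; g ≡ 0 at y ∈ ∅; common: ∅.
  x = 7: f ≡ 0 at y ∈ {10}; g ≡ 0 at y ∈ {1, 3}; common: ∅.
  x = 8: f ≡ 0 at y ∈ {0}; g ≡ 0 at y ∈ {4, 6}; common: ∅.
  x = 9: f ≡ 0 at y ∈ {1}; g ≡ 0 at y ∈ ∅; common: ∅.
  x = 10: f ≡ 0 at y ∈ {2}; g ≡ 0 at y ∈ {4, 7}; common: ∅.
Collecting: common zeros = {(4, 7)}, so the count is 1.
Comparison with the Bézout bound: 1 ≤ 2 = deg(f)·deg(g), as expected for curves with no common component (the affine F_11-count falls short of the bound because intersections may lie at infinity, over extension fields, or carry multiplicity).


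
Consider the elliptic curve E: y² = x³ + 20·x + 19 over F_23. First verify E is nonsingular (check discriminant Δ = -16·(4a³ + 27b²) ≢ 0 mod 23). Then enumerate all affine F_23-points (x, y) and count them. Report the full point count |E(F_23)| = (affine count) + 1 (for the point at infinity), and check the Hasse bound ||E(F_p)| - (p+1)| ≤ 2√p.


Affine points = {(4, 5), (4, 18), (8, 1), (8, 22), (9, 10), (9, 13), (10, 0), (11, 11), (11, 12), (12, 3), (12, 20), (18, 1), (18, 22), (19, 6), (19, 17), (20, 1), (20, 22)}; affine count = 17; |E(F_23)| = 18.

Discriminant check: Δ ∝ 4a³ + 27b² = 4·20³ + 27·19² = 4·8000 + 27·361 ≡ 2 (mod 23). Nonzero ⇒ E is nonsingular.
For each x ∈ F_23, compute rhs = x³ + 20·x + 19 mod 23, then count y ∈ F_23 with y² ≡ rhs.
  x = 0: rhs = 19, matching y values: none (0 points).
  x = 1: rhs = 17, matching y values: none (0 points).
  x = 2: rhs = 21, matching y values: none (0 points).
  x = 3: rhs = 14, matching y values: none (0 points).
  x = 4: rhs = 2, matching y values: 5, 18 (2 points).
  x = 5: rhs = 14, matching y values: none (0 points).
  x = 6: rhs = 10, matching y values: none (0 points).
  x = 7: rhs = 19, matching y values: none (0 points).
  x = 8: rhs = 1, matching y values: 1, 22 (2 points).
  x = 9: rhs = 8, matching y values: 10, 13 (2 points).
  x = 10: rhs = 0, matching y values: 0 (1 points).
  x = 11: rhs = 6, matching y values: 11, 12 (2 points).
  x = 12: rhs = 9, matching y values: 3, 20 (2 points).
  x = 13: rhs = 15, matching y values: none (0 points).
  x = 14: rhs = 7, matching y values: none (0 points).
  x = 15: rhs = 14, matching y values: none (0 points).
  x = 16: rhs = 19, matching y values: none (0 points).
  x = 17: rhs = 5, matching y values: none (0 points).
  x = 18: rhs = 1, matching y values: 1, 22 (2 points).
  x = 19: rhs = 13, matching y values: 6, 17 (2 points).
  x = 20: rhs = 1, matching y values: 1, 22 (2 points).
  x = 21: rhs = 17, matching y values: none (0 points).
  x = 22: rhs = 21, matching y values: none (0 points).
Total affine count: 17.
Full point count |E(F_23)| = 17 + 1 = 18.
Hasse bound: |18 − (23+1)| = |-6| = 6 ≤ 2√23 ≈ 9.5917 ✓.


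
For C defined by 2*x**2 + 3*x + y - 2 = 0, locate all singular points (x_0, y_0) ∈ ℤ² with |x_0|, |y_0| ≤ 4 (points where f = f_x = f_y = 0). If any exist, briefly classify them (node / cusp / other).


No singular points in the scanned grid; C is smooth there.

Compute partial derivatives:
  f_x = 4*x + 3.
  f_y = 1.
f_y = 1 is a nonzero constant, so f_y never vanishes: no point (x, y) can satisfy f = f_x = f_y = 0. In particular no (x, y) ∈ {−4, ..., 4}² is singular; the curve is smooth.


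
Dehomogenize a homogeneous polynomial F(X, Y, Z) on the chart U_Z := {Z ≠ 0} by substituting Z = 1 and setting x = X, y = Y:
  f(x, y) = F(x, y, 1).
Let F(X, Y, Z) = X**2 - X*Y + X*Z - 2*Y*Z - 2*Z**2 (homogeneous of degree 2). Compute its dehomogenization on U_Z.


f(x, y) = x**2 - x*y + x - 2*y - 2

On U_Z we set Z = 1. Each monomial c·X^i·Y^j·Z^k in F becomes c·x^i·y^j·1^k = c·x^i·y^j.
Substituting Z = 1: F(X, Y, 1) = x**2 - x*y + x - 2*y - 2.
Note: deg(f) ≤ deg(F) = 2; strict inequality happens when F is divisible by Z (lost terms).


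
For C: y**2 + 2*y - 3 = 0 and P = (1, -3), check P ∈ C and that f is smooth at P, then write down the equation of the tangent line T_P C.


Tangent line at P: -4*y - 12 = 0.

Step 1: f(1, -3) = 0, so P lies on C.
Step 2: partial derivatives
  f_x(x, y) = 0, f_y(x, y) = 2*y + 2.
  f_x(P) = 0, f_y(P) = -4 (gradient nonzero, so P is smooth).
Step 3: tangent line at P: 0·(x − 1) + -4·(y − -3) = 0.
Expanding: -4*y - 12 = 0.


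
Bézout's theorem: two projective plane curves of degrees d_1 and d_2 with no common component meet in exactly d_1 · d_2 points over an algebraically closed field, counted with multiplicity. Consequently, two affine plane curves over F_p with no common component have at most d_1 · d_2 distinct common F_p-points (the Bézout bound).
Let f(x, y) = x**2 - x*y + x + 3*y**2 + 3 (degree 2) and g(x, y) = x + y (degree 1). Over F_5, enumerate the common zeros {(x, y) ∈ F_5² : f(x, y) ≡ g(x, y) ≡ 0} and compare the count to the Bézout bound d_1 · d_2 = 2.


Common zeros: {(2, 3)}; count = 1; Bézout bound = 2.

deg(f) = 2, deg(g) = 1, so Bézout bound = 2.
Scan x ∈ F_5. For each x, list the y ∈ F_5 with f(x, y) ≡ 0 and those with g(x, y) ≡ 0 (mod 5); the common zeros in that column are the intersection.
  x = 0: f ≡ 0 at y ∈ {2, 3}; g ≡ 0 at y ∈ {0}; common: ∅.
  x = 1: f ≡ 0 at y ∈ {0, 2}; g ≡ 0 at y ∈ {4}; common: ∅.
  x = 2: f ≡ 0 at y ∈ {1, 3}; g ≡ 0 at y ∈ {3}; common: {3}.
  x = 3: f ≡ 0 at y ∈ {0, 1}; g ≡ 0 at y ∈ {2}; common: ∅.
  x = 4: f ≡ 0 at y ∈ {4}; g ≡ 0 at y ∈ {1}; common: ∅.
Collecting: common zeros = {(2, 3)}, so the count is 1.
Comparison with the Bézout bound: 1 ≤ 2 = deg(f)·deg(g), as expected for curves with no common component (the affine F_5-count falls short of the bound because intersections may lie at infinity, over extension fields, or carry multiplicity).


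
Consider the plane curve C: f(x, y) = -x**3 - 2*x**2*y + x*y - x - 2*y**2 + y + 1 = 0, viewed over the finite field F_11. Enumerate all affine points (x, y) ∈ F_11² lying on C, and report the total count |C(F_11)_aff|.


Affine F_11-points: {(0, 1), (0, 5), (1, 4), (1, 7), (6, 8), (6, 9), (9, 0), (9, 1)}; count = 8.

For each of the 121 pairs (x, y) ∈ F_11², evaluate f(x, y) mod 11. Record the zeros.
  x = 0: [0↦1, 1↦0, 2↦6, 3↦8, 4↦6, 5↦0, 6↦1, 7↦9, 8↦2, 9↦2, 10↦9]  zeros at y ∈ {1, 5}
  x = 1: [0↦10, 1↦8, 2↦2, 3↦3, 4↦0, 5↦4, 6↦4, 7↦0, 8↦3, 9↦2, 10↦8]  zeros at y ∈ {4, 7}
  x = 2: [0↦2, 1↦6, 2↦6, 3↦2, 4↦5, 5↦4, 6↦10, 7↦1, 8↦10, 9↦4, 10↦5]  zeros at y ∈ ∅
  x = 3: [0↦4, 1↦10, 2↦1, 3↦10, 4↦4, 5↦5, 6↦2, 7↦6, 8↦6, 9↦2, 10↦5]  zeros at y ∈ ∅
  x = 4: [0↦10, 1↦3, 2↦3, 3↦10, 4↦2, 5↦1, 6↦7, 7↦9, 8↦7, 9↦1, 10↦2]  zeros at y ∈ ∅
  x = 5: [0↦3, 1↦1, 2↦6, 3↦7, 4↦4, 5↦8, 6↦8, 7↦4, 8↦7, 9↦6, 10↦1]  zeros at y ∈ ∅
  x = 6: [0↦10, 1↦9, 2↦4, 3↦6, 4↦4, 5↦9, 6↦10, 7↦7, 8↦0, 9↦0, 10↦7]  zeros at y ∈ {8, 9}
  x = 7: [0↦3, 1↦10, 2↦2, 3↦1, 4↦7, 5↦9, 6↦7, 7↦1, 8↦2, 9↦10, 10↦3]  zeros at y ∈ ∅
  x = 8: [0↦9, 1↦9, 2↦5, 3↦8, 4↦7, 5↦2, 6↦4, 7↦2, 8↦7, 9↦8, 10↦5]  zeros at y ∈ ∅
  x = 9: [0↦0, 1↦0, 2↦7, 3↦10, 4↦9, 5↦4, 6↦6, 7↦4, 8↦9, 9↦10, 10↦7]  zeros at y ∈ {0, 1}
  x = 10: [0↦3, 1↦10, 2↦2, 3↦1, 4↦7, 5↦9, 6↦7, 7↦1, 8↦2, 9↦10, 10↦3]  zeros at y ∈ ∅
Collecting zeros: affine points = {(0, 1), (0, 5), (1, 4), (1, 7), (6, 8), (6, 9), (9, 0), (9, 1)}.
Total count |C(F_11)_aff| = 8.


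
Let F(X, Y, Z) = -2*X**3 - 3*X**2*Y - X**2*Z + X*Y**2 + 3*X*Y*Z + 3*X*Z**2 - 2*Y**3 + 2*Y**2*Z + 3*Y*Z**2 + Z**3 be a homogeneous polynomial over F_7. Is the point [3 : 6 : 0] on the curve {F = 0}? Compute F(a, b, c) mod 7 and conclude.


F(3,6,0) ≡ 6 (mod 7); P is NOT on the curve.

Evaluate F(3, 6, 0) term-by-term (mod 7).
  -2*X**3 ↦ -2·27·1·1 = -54
  -3*X**2*Y ↦ -3·9·6·1 = -162
  -X**2*Z ↦ -1·9·1·0 = 0
  X*Y**2 ↦ 1·3·36·1 = 108
  3*X*Y*Z ↦ 3·3·6·0 = 0
  3*X*Z**2 ↦ 3·3·1·0 = 0
  -2*Y**3 ↦ -2·1·216·1 = -432
  2*Y**2*Z ↦ 2·1·36·0 = 0
  3*Y*Z**2 ↦ 3·1·6·0 = 0
  Z**3 ↦ 1·1·1·0 = 0
Sum: F(3, 6, 0) = (-54) + (-162) + (0) + (108) + (0) + (0) + (-432) + (0) + (0) + (0) = -540.
Reducing mod 7: -540 ≡ 6 (mod 7).
Since F(a, b, c) ≡ 6 ≠ 0 (mod 7), P does NOT lie on the curve.


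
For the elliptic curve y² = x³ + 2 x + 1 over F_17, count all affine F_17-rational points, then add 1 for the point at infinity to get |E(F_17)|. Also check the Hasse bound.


Affine points = {(0, 1), (0, 16), (1, 2), (1, 15), (2, 8), (2, 9), (3, 0), (5, 0), (6, 5), (6, 12), (7, 1), (7, 16), (8, 6), (8, 11), (9, 0), (10, 1), (10, 16), (12, 6), (12, 11), (14, 6), (14, 11), (16, 7), (16, 10)}; affine count = 23; |E(F_17)| = 24.

Discriminant check: Δ ∝ 4a³ + 27b² = 4·2³ + 27·1² = 4·8 + 27·1 ≡ 8 (mod 17). Nonzero ⇒ E is nonsingular.
For each x ∈ F_17, compute rhs = x³ + 2·x + 1 mod 17, then count y ∈ F_17 with y² ≡ rhs.
  x = 0: rhs = 1, matching y values: 1, 16 (2 points).
  x = 1: rhs = 4, matching y values: 2, 15 (2 points).
  x = 2: rhs = 13, matching y values: 8, 9 (2 points).
  x = 3: rhs = 0, matching y values: 0 (1 points).
  x = 4: rhs = 5, matching y values: none (0 points).
  x = 5: rhs = 0, matching y values: 0 (1 points).
  x = 6: rhs = 8, matching y values: 5, 12 (2 points).
  x = 7: rhs = 1, matching y values: 1, 16 (2 points).
  x = 8: rhs = 2, matching y values: 6, 11 (2 points).
  x = 9: rhs = 0, matching y values: 0 (1 points).
  x = 10: rhs = 1, matching y values: 1, 16 (2 points).
  x = 11: rhs = 11, matching y values: none (0 points).
  x = 12: rhs = 2, matching y values: 6, 11 (2 points).
  x = 13: rhs = 14, matching y values: none (0 points).
  x = 14: rhs = 2, matching y values: 6, 11 (2 points).
  x = 15: rhs = 6, matching y values: none (0 points).
  x = 16: rhs = 15, matching y values: 7, 10 (2 points).
Total affine count: 23.
Full point count |E(F_17)| = 23 + 1 = 24.
Hasse bound: |24 − (17+1)| = |6| = 6 ≤ 2√17 ≈ 8.2462 ✓.


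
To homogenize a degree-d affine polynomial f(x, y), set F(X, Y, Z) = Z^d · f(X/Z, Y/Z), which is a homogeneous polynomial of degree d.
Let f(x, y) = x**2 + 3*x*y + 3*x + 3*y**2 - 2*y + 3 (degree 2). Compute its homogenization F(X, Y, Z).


F(X, Y, Z) = X**2 + 3*X*Y + 3*X*Z + 3*Y**2 - 2*Y*Z + 3*Z**2

deg(f) = 2.
Substitute x = X/Z, y = Y/Z into f, then multiply by Z^2.
  monomial 1·x^2·y^0 ↦ 1·X^2·Y^0·Z^0.
  monomial 3·x^1·y^1 ↦ 3·X^1·Y^1·Z^0.
  monomial 3·x^1·y^0 ↦ 3·X^1·Y^0·Z^1.
  monomial 3·x^0·y^2 ↦ 3·X^0·Y^2·Z^0.
  monomial -2·x^0·y^1 ↦ -2·X^0·Y^1·Z^1.
  monomial 3·x^0·y^0 ↦ 3·X^0·Y^0·Z^2.
Collecting: F(X, Y, Z) = X**2 + 3*X*Y + 3*X*Z + 3*Y**2 - 2*Y*Z + 3*Z**2.


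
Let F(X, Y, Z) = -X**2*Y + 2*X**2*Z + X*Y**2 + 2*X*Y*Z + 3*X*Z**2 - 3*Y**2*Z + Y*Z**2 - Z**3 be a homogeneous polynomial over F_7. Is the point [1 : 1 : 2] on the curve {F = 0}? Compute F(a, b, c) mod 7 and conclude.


F(1,1,2) ≡ 3 (mod 7); P is NOT on the curve.

Evaluate F(1, 1, 2) term-by-term (mod 7).
  -X**2*Y ↦ -1·1·1·1 = -1
  2*X**2*Z ↦ 2·1·1·2 = 4
  X*Y**2 ↦ 1·1·1·1 = 1
  2*X*Y*Z ↦ 2·1·1·2 = 4
  3*X*Z**2 ↦ 3·1·1·4 = 12
  -3*Y**2*Z ↦ -3·1·1·2 = -6
  Y*Z**2 ↦ 1·1·1·4 = 4
  -Z**3 ↦ -1·1·1·8 = -8
Sum: F(1, 1, 2) = (-1) + (4) + (1) + (4) + (12) + (-6) + (4) + (-8) = 10.
Reducing mod 7: 10 ≡ 3 (mod 7).
Since F(a, b, c) ≡ 3 ≠ 0 (mod 7), P does NOT lie on the curve.


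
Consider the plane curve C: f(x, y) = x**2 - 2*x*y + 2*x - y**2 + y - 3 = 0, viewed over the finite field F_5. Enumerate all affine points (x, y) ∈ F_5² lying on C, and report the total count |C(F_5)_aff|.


Affine F_5-points: {(0, 2), (0, 4), (1, 0), (1, 4), (2, 0), (2, 2)}; count = 6.

For each of the 25 pairs (x, y) ∈ F_5², evaluate f(x, y) mod 5. Record the zeros.
  x = 0: [0↦2, 1↦2, 2↦0, 3↦1, 4↦0]  zeros at y ∈ {2, 4}
  x = 1: [0↦0, 1↦3, 2↦4, 3↦3, 4↦0]  zeros at y ∈ {0, 4}
  x = 2: [0↦0, 1↦1, 2↦0, 3↦2, 4↦2]  zeros at y ∈ {0, 2}
  x = 3: [0↦2, 1↦1, 2↦3, 3↦3, 4↦1]  zeros at y ∈ ∅
  x = 4: [0↦1, 1↦3, 2↦3, 3↦1, 4↦2]  zeros at y ∈ ∅
Collecting zeros: affine points = {(0, 2), (0, 4), (1, 0), (1, 4), (2, 0), (2, 2)}.
Total count |C(F_5)_aff| = 6.


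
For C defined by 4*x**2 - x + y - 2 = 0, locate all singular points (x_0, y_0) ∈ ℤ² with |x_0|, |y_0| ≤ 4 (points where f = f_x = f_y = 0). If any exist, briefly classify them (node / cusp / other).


No singular points in the scanned grid; C is smooth there.

Compute partial derivatives:
  f_x = 8*x - 1.
  f_y = 1.
f_y = 1 is a nonzero constant, so f_y never vanishes: no point (x, y) can satisfy f = f_x = f_y = 0. In particular no (x, y) ∈ {−4, ..., 4}² is singular; the curve is smooth.


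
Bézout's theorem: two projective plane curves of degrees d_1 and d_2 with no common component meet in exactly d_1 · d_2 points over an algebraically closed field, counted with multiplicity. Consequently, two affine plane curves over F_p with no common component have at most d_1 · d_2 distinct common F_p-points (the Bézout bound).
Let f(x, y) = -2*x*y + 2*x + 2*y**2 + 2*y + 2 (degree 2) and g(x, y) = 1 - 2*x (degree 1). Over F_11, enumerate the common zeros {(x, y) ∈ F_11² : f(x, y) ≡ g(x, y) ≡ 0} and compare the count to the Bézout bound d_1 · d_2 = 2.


Common zeros: ∅; count = 0; Bézout bound = 2.

deg(f) = 2, deg(g) = 1, so Bézout bound = 2.
Scan x ∈ F_11. For each x, list the y ∈ F_11 with f(x, y) ≡ 0 and those with g(x, y) ≡ 0 (mod 11); the common zeros in that column are the intersection.
  x = 0: f ≡ 0 at y ∈ ∅; g ≡ 0 at y ∈ ∅; common: ∅.
  x = 1: f ≡ 0 at y ∈ {3, 8}; g ≡ 0 at y ∈ ∅; common: ∅.
  x = 2: f ≡ 0 at y ∈ {6}; g ≡ 0 at y ∈ ∅; common: ∅.
  x = 3: f ≡ 0 at y ∈ ∅; g ≡ 0 at y ∈ ∅; common: ∅.
  x = 4: f ≡ 0 at y ∈ {7}; g ≡ 0 at y ∈ ∅; common: ∅.
  x = 5: f ≡ 0 at y ∈ {5, 10}; g ≡ 0 at y ∈ ∅; common: ∅.
  x = 6: f ≡ 0 at y ∈ ∅; g ≡ 0 at y ∈ {0, 1, 2, 3, 4, 5, 6, 7, 8, 9, 10}; common: ∅.
  x = 7: f ≡ 0 at y ∈ {2, 4}; g ≡ 0 at y ∈ ∅; common: ∅.
  x = 8: f ≡ 0 at y ∈ ∅; g ≡ 0 at y ∈ ∅; common: ∅.
  x = 9: f ≡ 0 at y ∈ ∅; g ≡ 0 at y ∈ ∅; common: ∅.
  x = 10: f ≡ 0 at y ∈ {0, 9}; g ≡ 0 at y ∈ ∅; common: ∅.
Collecting: common zeros = ∅, so the count is 0.
Comparison with the Bézout bound: 0 ≤ 2 = deg(f)·deg(g), as expected for curves with no common component (the affine F_11-count falls short of the bound because intersections may lie at infinity, over extension fields, or carry multiplicity).
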